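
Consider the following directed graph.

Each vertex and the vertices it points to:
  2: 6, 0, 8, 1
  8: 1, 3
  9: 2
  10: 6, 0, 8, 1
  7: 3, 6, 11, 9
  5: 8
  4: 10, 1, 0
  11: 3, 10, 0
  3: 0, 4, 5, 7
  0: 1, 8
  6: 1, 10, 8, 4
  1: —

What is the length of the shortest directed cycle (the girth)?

2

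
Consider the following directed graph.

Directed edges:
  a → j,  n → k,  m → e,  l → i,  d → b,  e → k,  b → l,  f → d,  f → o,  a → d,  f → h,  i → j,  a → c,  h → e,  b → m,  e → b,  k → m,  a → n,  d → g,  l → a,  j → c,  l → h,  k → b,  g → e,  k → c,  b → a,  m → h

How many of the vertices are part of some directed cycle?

10

A vertex is on a directed cycle iff it belongs to a strongly connected component of size ≥ 2 (or has a self-loop).
The vertices on cycles are {a, b, d, e, g, h, k, l, m, n} — 10 in total.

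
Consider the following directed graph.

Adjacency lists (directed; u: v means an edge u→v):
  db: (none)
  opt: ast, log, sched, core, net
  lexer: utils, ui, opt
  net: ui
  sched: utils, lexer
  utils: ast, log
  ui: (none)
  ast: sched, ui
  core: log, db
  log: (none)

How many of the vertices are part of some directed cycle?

A vertex is on a directed cycle iff it belongs to a strongly connected component of size ≥ 2 (or has a self-loop).
The vertices on cycles are {ast, opt, lexer, sched, utils} — 5 in total.

5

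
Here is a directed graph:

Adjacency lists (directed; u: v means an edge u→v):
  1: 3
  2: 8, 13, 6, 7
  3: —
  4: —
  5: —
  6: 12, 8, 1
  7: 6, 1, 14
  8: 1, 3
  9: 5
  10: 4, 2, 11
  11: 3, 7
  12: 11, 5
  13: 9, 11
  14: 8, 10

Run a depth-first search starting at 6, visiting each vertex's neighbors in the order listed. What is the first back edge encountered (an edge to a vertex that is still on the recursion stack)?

DFS from 6 (visiting each vertex's neighbors in the order listed); mark gray on enter, black on exit:
6 gray
  12 gray
    11 gray
      3 gray
      3 black
      7 gray
        7→6: 6 is gray → back edge
First back edge: 7 → 6.

7→6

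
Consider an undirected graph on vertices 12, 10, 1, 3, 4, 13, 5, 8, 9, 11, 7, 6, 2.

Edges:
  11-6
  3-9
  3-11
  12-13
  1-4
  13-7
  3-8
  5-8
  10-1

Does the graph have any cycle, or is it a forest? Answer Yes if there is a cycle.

No

DFS, tracking each vertex's parent; an edge to a visited non-parent vertex closes a cycle.
Start from 4:
visit 4 (parent –)
  visit 1 (parent 4)
    1–4: parent, skip
    visit 10 (parent 1)
      10–1: parent, skip
visit 12 (parent –)
  visit 13 (parent 12)
    visit 7 (parent 13)
      7–13: parent, skip
    13–12: parent, skip
visit 3 (parent –)
  visit 9 (parent 3)
    9–3: parent, skip
  visit 11 (parent 3)
    11–3: parent, skip
    visit 6 (parent 11)
      6–11: parent, skip
  visit 8 (parent 3)
    8–3: parent, skip
    visit 5 (parent 8)
      5–8: parent, skip
visit 2 (parent –)
No non-parent visited neighbor found — the graph is a forest.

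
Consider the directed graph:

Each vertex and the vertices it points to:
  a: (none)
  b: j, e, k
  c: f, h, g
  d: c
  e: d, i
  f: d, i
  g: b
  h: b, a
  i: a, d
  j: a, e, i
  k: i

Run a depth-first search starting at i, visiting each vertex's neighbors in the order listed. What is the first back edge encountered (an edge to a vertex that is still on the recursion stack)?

f->d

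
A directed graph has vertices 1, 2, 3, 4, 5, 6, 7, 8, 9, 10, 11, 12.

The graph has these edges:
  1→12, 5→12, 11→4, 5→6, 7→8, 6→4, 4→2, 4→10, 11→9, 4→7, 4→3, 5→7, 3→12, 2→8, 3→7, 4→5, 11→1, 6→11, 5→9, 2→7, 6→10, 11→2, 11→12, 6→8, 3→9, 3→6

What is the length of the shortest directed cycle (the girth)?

For each vertex v, BFS finds the shortest path from v back to v.
The shortest such closed walk is 5 → 6 → 4 → 5, length 3.

3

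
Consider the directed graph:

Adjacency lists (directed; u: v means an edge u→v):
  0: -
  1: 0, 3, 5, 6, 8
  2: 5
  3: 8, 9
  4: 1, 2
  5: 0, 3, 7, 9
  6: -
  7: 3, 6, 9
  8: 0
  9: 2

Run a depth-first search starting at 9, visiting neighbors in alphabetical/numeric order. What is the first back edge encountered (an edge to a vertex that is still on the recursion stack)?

DFS from 9 (visiting neighbors in alphabetical/numeric order); mark gray on enter, black on exit:
9 gray
  2 gray
    5 gray
      0 gray
      0 black
      3 gray
        8 gray
          8→0: 0 black — skip
        8 black
        3→9: 9 is gray → back edge
First back edge: 3 → 9.

3->9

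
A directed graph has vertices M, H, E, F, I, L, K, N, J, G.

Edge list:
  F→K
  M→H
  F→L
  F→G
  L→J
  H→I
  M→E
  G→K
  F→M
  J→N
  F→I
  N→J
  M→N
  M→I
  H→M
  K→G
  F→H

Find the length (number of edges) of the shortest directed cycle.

2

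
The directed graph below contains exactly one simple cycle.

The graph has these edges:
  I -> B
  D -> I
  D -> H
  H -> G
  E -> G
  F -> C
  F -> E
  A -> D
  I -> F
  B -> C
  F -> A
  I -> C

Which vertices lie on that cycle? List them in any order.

A, D, F, I

DFS with gray/black marking from D:
D gray
  H gray
    G gray
    G black
  H black
  I gray
    C gray
    C black
    B gray
      B→C: C black — skip
    B black
    F gray
      E gray
        E→G: G black — skip
      E black
      F→C: C black — skip
      A gray
        A→D: D is gray → back edge
Back edge closes the cycle D → I → F → A → D; its vertices are {A, D, F, I}.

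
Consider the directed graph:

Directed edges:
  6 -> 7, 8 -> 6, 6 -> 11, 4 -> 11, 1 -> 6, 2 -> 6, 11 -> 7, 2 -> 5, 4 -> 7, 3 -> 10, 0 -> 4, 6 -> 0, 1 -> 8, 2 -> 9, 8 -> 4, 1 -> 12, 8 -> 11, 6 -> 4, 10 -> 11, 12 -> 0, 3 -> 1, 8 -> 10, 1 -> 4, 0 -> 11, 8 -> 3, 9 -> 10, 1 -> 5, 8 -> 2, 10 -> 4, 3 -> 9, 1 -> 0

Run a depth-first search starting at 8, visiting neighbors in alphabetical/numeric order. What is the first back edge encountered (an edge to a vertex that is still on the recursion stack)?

DFS from 8 (visiting neighbors in alphabetical/numeric order); mark gray on enter, black on exit:
8 gray
  2 gray
    5 gray
    5 black
    6 gray
      0 gray
        4 gray
          7 gray
          7 black
          11 gray
            11→7: 7 black — skip
          11 black
        4 black
        0→11: 11 black — skip
      0 black
      6→4: 4 black — skip
      6→7: 7 black — skip
      6→11: 11 black — skip
    6 black
    9 gray
      10 gray
        10→4: 4 black — skip
        10→11: 11 black — skip
      10 black
    9 black
  2 black
  3 gray
    1 gray
      1→0: 0 black — skip
      1→4: 4 black — skip
      1→5: 5 black — skip
      1→6: 6 black — skip
      1→8: 8 is gray → back edge
First back edge: 1 → 8.

1->8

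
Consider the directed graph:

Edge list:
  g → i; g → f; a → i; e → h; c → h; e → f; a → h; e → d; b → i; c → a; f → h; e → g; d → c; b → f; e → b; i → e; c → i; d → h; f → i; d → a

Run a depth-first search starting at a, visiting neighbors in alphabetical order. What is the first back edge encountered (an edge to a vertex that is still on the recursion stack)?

f→i

DFS from a (visiting neighbors in alphabetical order); mark gray on enter, black on exit:
a gray
  h gray
  h black
  i gray
    e gray
      b gray
        f gray
          f→h: h black — skip
          f→i: i is gray → back edge
First back edge: f → i.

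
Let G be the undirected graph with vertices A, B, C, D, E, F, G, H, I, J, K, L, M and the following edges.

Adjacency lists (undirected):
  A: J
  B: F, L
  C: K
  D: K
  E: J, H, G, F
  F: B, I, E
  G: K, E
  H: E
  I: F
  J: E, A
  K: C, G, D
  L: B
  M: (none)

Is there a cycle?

No

DFS, tracking each vertex's parent; an edge to a visited non-parent vertex closes a cycle.
Start from B:
visit B (parent –)
  visit F (parent B)
    F–B: parent, skip
    visit I (parent F)
      I–F: parent, skip
    visit E (parent F)
      visit J (parent E)
        J–E: parent, skip
        visit A (parent J)
          A–J: parent, skip
      visit H (parent E)
        H–E: parent, skip
      visit G (parent E)
        visit K (parent G)
          visit C (parent K)
            C–K: parent, skip
          K–G: parent, skip
          visit D (parent K)
            D–K: parent, skip
        G–E: parent, skip
      E–F: parent, skip
  visit L (parent B)
    L–B: parent, skip
visit M (parent –)
No non-parent visited neighbor found — the graph is a forest.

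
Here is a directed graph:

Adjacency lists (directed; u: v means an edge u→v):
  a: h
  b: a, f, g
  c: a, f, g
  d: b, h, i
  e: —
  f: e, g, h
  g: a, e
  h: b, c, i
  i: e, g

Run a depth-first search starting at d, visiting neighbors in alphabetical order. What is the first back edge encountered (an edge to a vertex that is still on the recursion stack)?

DFS from d (visiting neighbors in alphabetical order); mark gray on enter, black on exit:
d gray
  b gray
    a gray
      h gray
        h→b: b is gray → back edge
First back edge: h → b.

h→b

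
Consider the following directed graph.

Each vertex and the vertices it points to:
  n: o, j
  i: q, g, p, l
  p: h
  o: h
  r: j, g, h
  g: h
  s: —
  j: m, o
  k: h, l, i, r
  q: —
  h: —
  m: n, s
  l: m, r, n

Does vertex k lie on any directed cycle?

No

k lies on a cycle iff there is a path from k back to itself.
Exploring from k, it never reaches itself; equivalently, its strongly connected component is a singleton.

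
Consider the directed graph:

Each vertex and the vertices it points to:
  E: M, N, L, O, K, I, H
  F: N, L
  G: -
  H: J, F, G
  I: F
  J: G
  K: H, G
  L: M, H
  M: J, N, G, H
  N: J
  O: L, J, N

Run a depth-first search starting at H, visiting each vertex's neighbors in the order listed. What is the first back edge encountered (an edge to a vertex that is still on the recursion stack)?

DFS from H (visiting each vertex's neighbors in the order listed); mark gray on enter, black on exit:
H gray
  J gray
    G gray
    G black
  J black
  F gray
    N gray
      N→J: J black — skip
    N black
    L gray
      M gray
        M→J: J black — skip
        M→N: N black — skip
        M→G: G black — skip
        M→H: H is gray → back edge
First back edge: M → H.

M->H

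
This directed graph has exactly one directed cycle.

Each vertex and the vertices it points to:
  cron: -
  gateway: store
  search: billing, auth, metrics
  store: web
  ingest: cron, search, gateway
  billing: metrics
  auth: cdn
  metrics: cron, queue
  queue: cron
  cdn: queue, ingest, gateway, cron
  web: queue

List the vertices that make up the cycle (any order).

cdn, auth, ingest, search

DFS with gray/black marking from cdn:
cdn gray
  queue gray
    cron gray
    cron black
  queue black
  ingest gray
    ingest→cron: cron black — skip
    search gray
      billing gray
        metrics gray
          metrics→cron: cron black — skip
          metrics→queue: queue black — skip
        metrics black
      billing black
      auth gray
        auth→cdn: cdn is gray → back edge
Back edge closes the cycle cdn → ingest → search → auth → cdn; its vertices are {cdn, auth, ingest, search}.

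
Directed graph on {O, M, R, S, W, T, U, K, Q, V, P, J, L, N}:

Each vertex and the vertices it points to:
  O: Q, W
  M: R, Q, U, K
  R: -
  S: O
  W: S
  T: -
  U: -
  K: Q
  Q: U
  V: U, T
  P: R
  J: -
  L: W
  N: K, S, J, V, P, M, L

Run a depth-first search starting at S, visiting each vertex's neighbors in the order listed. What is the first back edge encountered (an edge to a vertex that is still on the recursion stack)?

W->S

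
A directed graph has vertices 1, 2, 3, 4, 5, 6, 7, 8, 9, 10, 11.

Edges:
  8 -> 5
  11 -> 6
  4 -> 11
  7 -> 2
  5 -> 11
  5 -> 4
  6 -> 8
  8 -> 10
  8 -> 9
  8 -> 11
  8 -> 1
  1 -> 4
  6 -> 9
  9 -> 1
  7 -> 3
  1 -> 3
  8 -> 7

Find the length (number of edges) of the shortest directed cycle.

For each vertex v, BFS finds the shortest path from v back to v.
The shortest such closed walk is 8 → 11 → 6 → 8, length 3.

3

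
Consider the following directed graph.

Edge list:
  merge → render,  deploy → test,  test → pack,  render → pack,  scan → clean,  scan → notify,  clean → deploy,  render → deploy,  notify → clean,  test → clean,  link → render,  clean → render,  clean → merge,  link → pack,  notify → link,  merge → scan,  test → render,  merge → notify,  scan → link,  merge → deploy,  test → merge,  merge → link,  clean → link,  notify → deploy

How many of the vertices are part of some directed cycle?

A vertex is on a directed cycle iff it belongs to a strongly connected component of size ≥ 2 (or has a self-loop).
The vertices on cycles are {link, scan, test, clean, merge, deploy, notify, render} — 8 in total.

8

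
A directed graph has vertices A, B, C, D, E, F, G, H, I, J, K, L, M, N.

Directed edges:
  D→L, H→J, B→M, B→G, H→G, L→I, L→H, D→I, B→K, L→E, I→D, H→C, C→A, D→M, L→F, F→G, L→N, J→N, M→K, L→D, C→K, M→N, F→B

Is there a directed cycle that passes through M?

M lies on a cycle iff there is a path from M back to itself.
Exploring from M, it never reaches itself; equivalently, its strongly connected component is a singleton.

No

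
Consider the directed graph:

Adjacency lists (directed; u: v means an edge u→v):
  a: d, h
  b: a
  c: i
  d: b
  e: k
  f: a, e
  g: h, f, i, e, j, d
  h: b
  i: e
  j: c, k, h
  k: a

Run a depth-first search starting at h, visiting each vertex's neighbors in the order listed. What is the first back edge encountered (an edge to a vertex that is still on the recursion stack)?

d->b

DFS from h (visiting each vertex's neighbors in the order listed); mark gray on enter, black on exit:
h gray
  b gray
    a gray
      d gray
        d→b: b is gray → back edge
First back edge: d → b.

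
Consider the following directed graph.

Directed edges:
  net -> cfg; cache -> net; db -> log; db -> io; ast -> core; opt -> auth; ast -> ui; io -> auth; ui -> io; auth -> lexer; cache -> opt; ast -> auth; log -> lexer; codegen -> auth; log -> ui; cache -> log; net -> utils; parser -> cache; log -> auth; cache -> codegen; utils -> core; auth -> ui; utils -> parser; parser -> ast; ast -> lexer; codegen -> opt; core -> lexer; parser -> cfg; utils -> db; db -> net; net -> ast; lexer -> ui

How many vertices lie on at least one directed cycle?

9

A vertex is on a directed cycle iff it belongs to a strongly connected component of size ≥ 2 (or has a self-loop).
The vertices on cycles are {db, io, ui, net, auth, cache, lexer, utils, parser} — 9 in total.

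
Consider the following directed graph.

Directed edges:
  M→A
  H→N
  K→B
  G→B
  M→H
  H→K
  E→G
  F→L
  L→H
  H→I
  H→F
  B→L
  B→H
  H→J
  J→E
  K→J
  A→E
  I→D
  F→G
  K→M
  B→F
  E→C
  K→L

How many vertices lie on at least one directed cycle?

10

A vertex is on a directed cycle iff it belongs to a strongly connected component of size ≥ 2 (or has a self-loop).
The vertices on cycles are {A, B, E, F, G, H, J, K, L, M} — 10 in total.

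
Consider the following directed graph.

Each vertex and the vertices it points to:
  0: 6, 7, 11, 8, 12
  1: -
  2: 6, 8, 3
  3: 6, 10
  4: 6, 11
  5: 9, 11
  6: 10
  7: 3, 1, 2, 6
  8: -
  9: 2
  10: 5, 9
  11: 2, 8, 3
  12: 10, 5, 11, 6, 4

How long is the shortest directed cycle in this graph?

4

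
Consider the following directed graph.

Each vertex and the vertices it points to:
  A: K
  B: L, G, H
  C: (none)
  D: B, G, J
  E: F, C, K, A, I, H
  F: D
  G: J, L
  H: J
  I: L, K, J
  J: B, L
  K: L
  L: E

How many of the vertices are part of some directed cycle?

11

A vertex is on a directed cycle iff it belongs to a strongly connected component of size ≥ 2 (or has a self-loop).
The vertices on cycles are {A, B, D, E, F, G, H, I, J, K, L} — 11 in total.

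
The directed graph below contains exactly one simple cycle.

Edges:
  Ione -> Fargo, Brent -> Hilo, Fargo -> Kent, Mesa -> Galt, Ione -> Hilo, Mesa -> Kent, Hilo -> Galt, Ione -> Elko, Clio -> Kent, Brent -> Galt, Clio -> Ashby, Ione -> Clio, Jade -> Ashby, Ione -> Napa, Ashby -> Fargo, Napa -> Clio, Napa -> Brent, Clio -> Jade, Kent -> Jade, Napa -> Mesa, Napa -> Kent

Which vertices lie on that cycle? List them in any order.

Jade, Kent, Ashby, Fargo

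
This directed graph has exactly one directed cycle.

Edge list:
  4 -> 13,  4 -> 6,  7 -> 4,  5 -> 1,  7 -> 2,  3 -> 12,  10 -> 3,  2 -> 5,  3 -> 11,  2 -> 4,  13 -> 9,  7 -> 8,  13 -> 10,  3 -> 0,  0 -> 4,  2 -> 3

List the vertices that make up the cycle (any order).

0, 3, 4, 10, 13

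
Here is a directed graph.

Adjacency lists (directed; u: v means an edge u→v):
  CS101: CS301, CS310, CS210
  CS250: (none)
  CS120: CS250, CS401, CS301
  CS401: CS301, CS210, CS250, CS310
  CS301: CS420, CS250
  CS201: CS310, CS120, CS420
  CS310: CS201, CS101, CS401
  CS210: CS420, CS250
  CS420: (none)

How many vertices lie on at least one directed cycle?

A vertex is on a directed cycle iff it belongs to a strongly connected component of size ≥ 2 (or has a self-loop).
The vertices on cycles are {CS101, CS120, CS201, CS310, CS401} — 5 in total.

5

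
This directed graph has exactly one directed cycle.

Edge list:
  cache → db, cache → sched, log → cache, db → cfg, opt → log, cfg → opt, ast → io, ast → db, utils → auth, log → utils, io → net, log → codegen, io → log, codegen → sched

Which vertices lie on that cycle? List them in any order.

DFS with gray/black marking from log:
log gray
  codegen gray
    sched gray
    sched black
  codegen black
  utils gray
    auth gray
    auth black
  utils black
  cache gray
    db gray
      cfg gray
        opt gray
          opt→log: log is gray → back edge
Back edge closes the cycle log → cache → db → cfg → opt → log; its vertices are {db, cfg, log, opt, cache}.

db, cfg, log, opt, cache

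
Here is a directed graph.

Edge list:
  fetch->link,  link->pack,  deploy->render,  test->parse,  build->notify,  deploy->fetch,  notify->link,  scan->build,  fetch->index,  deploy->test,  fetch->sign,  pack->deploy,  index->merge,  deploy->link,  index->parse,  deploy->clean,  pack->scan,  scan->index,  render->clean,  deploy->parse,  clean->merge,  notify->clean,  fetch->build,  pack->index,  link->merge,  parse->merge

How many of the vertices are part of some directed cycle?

7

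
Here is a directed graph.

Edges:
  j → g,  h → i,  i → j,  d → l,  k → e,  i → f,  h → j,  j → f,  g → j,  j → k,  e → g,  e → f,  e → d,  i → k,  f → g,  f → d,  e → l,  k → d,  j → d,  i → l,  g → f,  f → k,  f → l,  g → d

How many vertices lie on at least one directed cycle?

5

A vertex is on a directed cycle iff it belongs to a strongly connected component of size ≥ 2 (or has a self-loop).
The vertices on cycles are {e, f, g, j, k} — 5 in total.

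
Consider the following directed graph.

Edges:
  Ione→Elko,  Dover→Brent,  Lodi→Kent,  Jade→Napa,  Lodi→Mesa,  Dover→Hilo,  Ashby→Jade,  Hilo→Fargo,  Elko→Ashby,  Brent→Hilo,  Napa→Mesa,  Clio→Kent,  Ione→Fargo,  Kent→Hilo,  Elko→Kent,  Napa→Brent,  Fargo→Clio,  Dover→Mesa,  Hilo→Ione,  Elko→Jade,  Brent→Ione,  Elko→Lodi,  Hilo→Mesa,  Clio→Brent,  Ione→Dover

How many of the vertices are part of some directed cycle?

A vertex is on a directed cycle iff it belongs to a strongly connected component of size ≥ 2 (or has a self-loop).
The vertices on cycles are {Clio, Elko, Hilo, Ione, Jade, Kent, Lodi, Napa, Ashby, Brent, Dover, Fargo} — 12 in total.

12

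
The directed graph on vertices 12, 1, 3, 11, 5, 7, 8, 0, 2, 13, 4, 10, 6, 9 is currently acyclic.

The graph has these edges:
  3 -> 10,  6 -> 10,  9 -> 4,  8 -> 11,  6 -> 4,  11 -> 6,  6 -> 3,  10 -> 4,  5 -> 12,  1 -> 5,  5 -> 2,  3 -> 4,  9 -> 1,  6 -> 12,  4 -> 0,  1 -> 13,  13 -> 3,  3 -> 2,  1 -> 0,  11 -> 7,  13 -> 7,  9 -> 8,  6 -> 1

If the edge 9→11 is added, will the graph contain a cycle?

No

Adding 9→11 creates a cycle iff 11 can already reach 9.
Explore from 11: no path reaches 9. The graph stays acyclic.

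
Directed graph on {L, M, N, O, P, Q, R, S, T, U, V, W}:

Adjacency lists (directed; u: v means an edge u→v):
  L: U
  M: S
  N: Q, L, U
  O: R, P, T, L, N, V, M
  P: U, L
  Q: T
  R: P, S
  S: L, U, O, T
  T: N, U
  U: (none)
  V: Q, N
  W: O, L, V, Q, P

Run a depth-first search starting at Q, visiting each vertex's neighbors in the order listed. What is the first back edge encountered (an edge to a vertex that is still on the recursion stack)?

N→Q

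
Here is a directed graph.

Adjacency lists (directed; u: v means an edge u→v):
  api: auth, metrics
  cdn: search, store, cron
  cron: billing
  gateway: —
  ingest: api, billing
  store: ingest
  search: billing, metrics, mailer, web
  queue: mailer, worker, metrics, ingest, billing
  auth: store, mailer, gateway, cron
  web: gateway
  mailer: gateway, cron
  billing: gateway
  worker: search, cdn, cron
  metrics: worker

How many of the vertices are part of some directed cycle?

A vertex is on a directed cycle iff it belongs to a strongly connected component of size ≥ 2 (or has a self-loop).
The vertices on cycles are {api, cdn, auth, store, ingest, search, worker, metrics} — 8 in total.

8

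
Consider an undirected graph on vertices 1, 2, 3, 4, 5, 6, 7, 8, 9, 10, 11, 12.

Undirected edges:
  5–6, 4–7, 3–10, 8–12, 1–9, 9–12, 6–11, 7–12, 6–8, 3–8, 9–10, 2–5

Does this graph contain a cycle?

Yes

DFS, tracking each vertex's parent; an edge to a visited non-parent vertex closes a cycle.
Start from 3:
visit 3 (parent –)
  visit 8 (parent 3)
    8–3: parent, skip
    visit 12 (parent 8)
      visit 9 (parent 12)
        visit 1 (parent 9)
          1–9: parent, skip
        9–12: parent, skip
        visit 10 (parent 9)
          10–9: parent, skip
          10–3: 3 visited and ≠ parent → cycle
Cycle: 3 – 8 – 12 – 9 – 10 – 3.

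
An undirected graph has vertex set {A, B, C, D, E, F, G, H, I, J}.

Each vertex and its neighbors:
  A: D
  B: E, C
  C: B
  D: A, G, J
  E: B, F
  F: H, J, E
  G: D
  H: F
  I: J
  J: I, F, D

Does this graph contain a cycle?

DFS, tracking each vertex's parent; an edge to a visited non-parent vertex closes a cycle.
Start from H:
visit H (parent –)
  visit F (parent H)
    F–H: parent, skip
    visit J (parent F)
      visit I (parent J)
        I–J: parent, skip
      J–F: parent, skip
      visit D (parent J)
        visit A (parent D)
          A–D: parent, skip
        visit G (parent D)
          G–D: parent, skip
        D–J: parent, skip
    visit E (parent F)
      visit B (parent E)
        B–E: parent, skip
        visit C (parent B)
          C–B: parent, skip
      E–F: parent, skip
No non-parent visited neighbor found — the graph is a forest.

No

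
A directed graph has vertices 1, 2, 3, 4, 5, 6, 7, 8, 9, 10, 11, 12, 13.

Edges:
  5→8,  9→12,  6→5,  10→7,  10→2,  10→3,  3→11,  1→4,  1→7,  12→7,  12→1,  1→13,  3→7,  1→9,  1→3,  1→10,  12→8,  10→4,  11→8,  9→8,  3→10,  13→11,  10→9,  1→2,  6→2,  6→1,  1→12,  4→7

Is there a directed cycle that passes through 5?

No

5 lies on a cycle iff there is a path from 5 back to itself.
Exploring from 5, it never reaches itself; equivalently, its strongly connected component is a singleton.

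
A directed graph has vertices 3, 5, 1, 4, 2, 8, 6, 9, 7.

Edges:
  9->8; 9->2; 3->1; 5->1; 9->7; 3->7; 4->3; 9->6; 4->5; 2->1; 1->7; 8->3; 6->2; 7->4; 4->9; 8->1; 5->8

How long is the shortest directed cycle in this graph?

For each vertex v, BFS finds the shortest path from v back to v.
The shortest such closed walk is 9 → 7 → 4 → 9, length 3.

3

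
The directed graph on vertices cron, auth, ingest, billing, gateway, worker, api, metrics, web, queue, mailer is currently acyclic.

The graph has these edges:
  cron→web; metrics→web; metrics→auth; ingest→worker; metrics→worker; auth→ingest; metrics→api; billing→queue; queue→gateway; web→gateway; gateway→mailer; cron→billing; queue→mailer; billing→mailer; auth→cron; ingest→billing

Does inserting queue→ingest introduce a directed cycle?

Yes

Adding queue→ingest creates a cycle iff ingest can already reach queue.
Path from ingest: ingest → billing → queue.
So ingest → … → queue → ingest is a cycle.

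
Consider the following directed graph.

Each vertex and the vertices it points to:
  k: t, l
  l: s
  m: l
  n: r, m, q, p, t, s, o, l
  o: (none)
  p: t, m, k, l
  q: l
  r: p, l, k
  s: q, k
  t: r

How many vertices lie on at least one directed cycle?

A vertex is on a directed cycle iff it belongs to a strongly connected component of size ≥ 2 (or has a self-loop).
The vertices on cycles are {k, l, m, p, q, r, s, t} — 8 in total.

8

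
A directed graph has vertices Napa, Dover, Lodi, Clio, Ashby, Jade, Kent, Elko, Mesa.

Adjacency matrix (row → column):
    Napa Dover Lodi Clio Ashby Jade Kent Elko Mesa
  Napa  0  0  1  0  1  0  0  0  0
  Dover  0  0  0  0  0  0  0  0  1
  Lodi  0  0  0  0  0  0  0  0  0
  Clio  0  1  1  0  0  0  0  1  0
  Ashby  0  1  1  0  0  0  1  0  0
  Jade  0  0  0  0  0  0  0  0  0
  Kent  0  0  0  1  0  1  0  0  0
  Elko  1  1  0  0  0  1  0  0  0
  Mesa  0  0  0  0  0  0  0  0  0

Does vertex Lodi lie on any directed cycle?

Lodi lies on a cycle iff there is a path from Lodi back to itself.
Exploring from Lodi, it never reaches itself; equivalently, its strongly connected component is a singleton.

No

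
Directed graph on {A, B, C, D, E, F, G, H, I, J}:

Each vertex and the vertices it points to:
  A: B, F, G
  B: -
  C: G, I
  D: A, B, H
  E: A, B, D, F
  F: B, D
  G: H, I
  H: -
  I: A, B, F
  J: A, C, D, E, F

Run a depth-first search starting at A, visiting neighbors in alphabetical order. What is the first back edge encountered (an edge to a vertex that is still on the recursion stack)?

D->A

DFS from A (visiting neighbors in alphabetical order); mark gray on enter, black on exit:
A gray
  B gray
  B black
  F gray
    F→B: B black — skip
    D gray
      D→A: A is gray → back edge
First back edge: D → A.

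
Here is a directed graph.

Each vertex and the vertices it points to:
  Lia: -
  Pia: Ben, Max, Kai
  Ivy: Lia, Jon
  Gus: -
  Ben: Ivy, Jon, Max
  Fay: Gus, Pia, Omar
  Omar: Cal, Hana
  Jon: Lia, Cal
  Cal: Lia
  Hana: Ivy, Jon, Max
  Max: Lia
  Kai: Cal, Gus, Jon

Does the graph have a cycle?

No

DFS with white/gray/black marking, starting from Jon:
Jon gray
  Lia gray
  Lia black
  Cal gray
    Cal→Lia: Lia black — skip
  Cal black
Jon black
Pia gray
  Ben gray
    Ivy gray
      Ivy→Lia: Lia black — skip
      Ivy→Jon: Jon black — skip
    Ivy black
    Ben→Jon: Jon black — skip
    Max gray
      Max→Lia: Lia black — skip
    Max black
  Ben black
  Pia→Max: Max black — skip
  Kai gray
    Kai→Cal: Cal black — skip
    Gus gray
    Gus black
    Kai→Jon: Jon black — skip
  Kai black
Pia black
Fay gray
  Fay→Gus: Gus black — skip
  Fay→Pia: Pia black — skip
  Omar gray
    Omar→Cal: Cal black — skip
    Hana gray
      Hana→Ivy: Ivy black — skip
      Hana→Jon: Jon black — skip
      Hana→Max: Max black — skip
    Hana black
  Omar black
Fay black
Every edge goes to a white or black vertex — no back edge, so the graph is acyclic.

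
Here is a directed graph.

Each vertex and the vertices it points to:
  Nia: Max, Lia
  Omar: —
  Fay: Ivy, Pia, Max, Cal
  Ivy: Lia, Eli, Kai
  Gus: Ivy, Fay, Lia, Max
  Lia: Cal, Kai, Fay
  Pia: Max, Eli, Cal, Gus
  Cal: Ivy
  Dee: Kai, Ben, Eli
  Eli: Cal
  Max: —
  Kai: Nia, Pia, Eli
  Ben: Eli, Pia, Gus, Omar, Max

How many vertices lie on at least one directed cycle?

9

A vertex is on a directed cycle iff it belongs to a strongly connected component of size ≥ 2 (or has a self-loop).
The vertices on cycles are {Cal, Eli, Fay, Gus, Ivy, Kai, Lia, Nia, Pia} — 9 in total.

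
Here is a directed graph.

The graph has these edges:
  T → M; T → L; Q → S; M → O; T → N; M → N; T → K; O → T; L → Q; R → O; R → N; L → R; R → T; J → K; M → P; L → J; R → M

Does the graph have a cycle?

Yes

DFS with white/gray/black marking, starting from Q:
Q gray
  S gray
  S black
Q black
J gray
  K gray
  K black
J black
N gray
N black
T gray
  T→N: N black — skip
  M gray
    O gray
      O→T: T is gray → back edge
Back edge found, so a cycle exists: T → M → O → T.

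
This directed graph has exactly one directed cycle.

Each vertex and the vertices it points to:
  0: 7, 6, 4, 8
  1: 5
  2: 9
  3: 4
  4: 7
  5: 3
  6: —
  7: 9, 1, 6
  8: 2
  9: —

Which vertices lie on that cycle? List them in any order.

DFS with gray/black marking from 7:
7 gray
  9 gray
  9 black
  1 gray
    5 gray
      3 gray
        4 gray
          4→7: 7 is gray → back edge
Back edge closes the cycle 7 → 1 → 5 → 3 → 4 → 7; its vertices are {1, 3, 4, 5, 7}.

1, 3, 4, 5, 7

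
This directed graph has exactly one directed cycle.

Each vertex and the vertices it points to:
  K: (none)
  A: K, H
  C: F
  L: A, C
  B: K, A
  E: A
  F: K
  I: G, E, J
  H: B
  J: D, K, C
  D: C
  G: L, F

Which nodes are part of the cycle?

DFS with gray/black marking from A:
A gray
  K gray
  K black
  H gray
    B gray
      B→K: K black — skip
      B→A: A is gray → back edge
Back edge closes the cycle A → H → B → A; its vertices are {A, B, H}.

A, B, H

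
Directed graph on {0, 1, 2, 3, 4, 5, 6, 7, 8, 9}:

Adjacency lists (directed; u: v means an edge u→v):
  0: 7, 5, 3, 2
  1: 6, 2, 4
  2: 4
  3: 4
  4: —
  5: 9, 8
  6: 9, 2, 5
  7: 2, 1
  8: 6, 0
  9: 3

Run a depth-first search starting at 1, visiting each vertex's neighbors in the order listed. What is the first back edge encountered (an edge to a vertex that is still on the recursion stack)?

DFS from 1 (visiting each vertex's neighbors in the order listed); mark gray on enter, black on exit:
1 gray
  6 gray
    9 gray
      3 gray
        4 gray
        4 black
      3 black
    9 black
    2 gray
      2→4: 4 black — skip
    2 black
    5 gray
      5→9: 9 black — skip
      8 gray
        8→6: 6 is gray → back edge
First back edge: 8 → 6.

8→6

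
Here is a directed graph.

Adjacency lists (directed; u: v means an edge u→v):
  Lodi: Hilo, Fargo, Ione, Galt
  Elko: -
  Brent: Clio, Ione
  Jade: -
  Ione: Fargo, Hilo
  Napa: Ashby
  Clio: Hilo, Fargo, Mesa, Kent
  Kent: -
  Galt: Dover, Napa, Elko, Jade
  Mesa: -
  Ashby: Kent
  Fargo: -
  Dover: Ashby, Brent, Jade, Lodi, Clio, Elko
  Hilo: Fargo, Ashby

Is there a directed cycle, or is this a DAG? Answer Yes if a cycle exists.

DFS with white/gray/black marking, starting from Hilo:
Hilo gray
  Fargo gray
  Fargo black
  Ashby gray
    Kent gray
    Kent black
  Ashby black
Hilo black
Lodi gray
  Lodi→Hilo: Hilo black — skip
  Lodi→Fargo: Fargo black — skip
  Ione gray
    Ione→Fargo: Fargo black — skip
    Ione→Hilo: Hilo black — skip
  Ione black
  Galt gray
    Dover gray
      Dover→Ashby: Ashby black — skip
      Brent gray
        Clio gray
          Clio→Hilo: Hilo black — skip
          Clio→Fargo: Fargo black — skip
          Mesa gray
          Mesa black
          Clio→Kent: Kent black — skip
        Clio black
        Brent→Ione: Ione black — skip
      Brent black
      Jade gray
      Jade black
      Dover→Lodi: Lodi is gray → back edge
Back edge found, so a cycle exists: Lodi → Galt → Dover → Lodi.

Yes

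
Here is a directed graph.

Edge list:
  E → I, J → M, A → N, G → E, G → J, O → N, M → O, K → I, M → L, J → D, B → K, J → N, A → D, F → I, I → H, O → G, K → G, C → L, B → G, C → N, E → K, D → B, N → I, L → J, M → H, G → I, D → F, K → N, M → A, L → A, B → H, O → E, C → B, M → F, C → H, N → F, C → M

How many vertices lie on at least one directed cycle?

A vertex is on a directed cycle iff it belongs to a strongly connected component of size ≥ 2 (or has a self-loop).
The vertices on cycles are {A, B, D, E, G, J, K, L, M, O} — 10 in total.

10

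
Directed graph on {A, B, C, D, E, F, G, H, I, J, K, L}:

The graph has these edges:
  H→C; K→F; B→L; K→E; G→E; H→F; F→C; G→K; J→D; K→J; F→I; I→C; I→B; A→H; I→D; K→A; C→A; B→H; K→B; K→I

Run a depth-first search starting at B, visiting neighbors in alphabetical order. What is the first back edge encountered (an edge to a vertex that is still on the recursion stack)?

DFS from B (visiting neighbors in alphabetical order); mark gray on enter, black on exit:
B gray
  H gray
    C gray
      A gray
        A→H: H is gray → back edge
First back edge: A → H.

A->H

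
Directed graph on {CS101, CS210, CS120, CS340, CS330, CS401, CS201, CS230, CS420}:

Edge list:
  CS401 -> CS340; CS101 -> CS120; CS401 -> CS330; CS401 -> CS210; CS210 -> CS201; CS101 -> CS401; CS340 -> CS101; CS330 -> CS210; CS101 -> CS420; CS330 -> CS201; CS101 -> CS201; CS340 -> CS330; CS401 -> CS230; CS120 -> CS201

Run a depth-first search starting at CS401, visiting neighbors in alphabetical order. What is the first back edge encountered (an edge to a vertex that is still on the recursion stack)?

CS101→CS401

DFS from CS401 (visiting neighbors in alphabetical order); mark gray on enter, black on exit:
CS401 gray
  CS210 gray
    CS201 gray
    CS201 black
  CS210 black
  CS230 gray
  CS230 black
  CS330 gray
    CS330→CS201: CS201 black — skip
    CS330→CS210: CS210 black — skip
  CS330 black
  CS340 gray
    CS101 gray
      CS120 gray
        CS120→CS201: CS201 black — skip
      CS120 black
      CS101→CS201: CS201 black — skip
      CS101→CS401: CS401 is gray → back edge
First back edge: CS101 → CS401.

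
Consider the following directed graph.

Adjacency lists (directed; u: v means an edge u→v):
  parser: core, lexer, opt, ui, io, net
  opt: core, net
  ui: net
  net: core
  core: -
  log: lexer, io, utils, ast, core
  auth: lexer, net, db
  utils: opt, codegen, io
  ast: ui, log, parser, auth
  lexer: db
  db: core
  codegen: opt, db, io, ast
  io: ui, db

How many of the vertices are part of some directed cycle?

4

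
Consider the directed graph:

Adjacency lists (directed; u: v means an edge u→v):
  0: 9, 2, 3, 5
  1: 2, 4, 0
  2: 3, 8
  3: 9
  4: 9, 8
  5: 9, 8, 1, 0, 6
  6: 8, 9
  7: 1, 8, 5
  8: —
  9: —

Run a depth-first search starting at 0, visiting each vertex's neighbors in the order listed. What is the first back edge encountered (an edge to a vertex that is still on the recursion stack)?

DFS from 0 (visiting each vertex's neighbors in the order listed); mark gray on enter, black on exit:
0 gray
  9 gray
  9 black
  2 gray
    3 gray
      3→9: 9 black — skip
    3 black
    8 gray
    8 black
  2 black
  0→3: 3 black — skip
  5 gray
    5→9: 9 black — skip
    5→8: 8 black — skip
    1 gray
      1→2: 2 black — skip
      4 gray
        4→9: 9 black — skip
        4→8: 8 black — skip
      4 black
      1→0: 0 is gray → back edge
First back edge: 1 → 0.

1->0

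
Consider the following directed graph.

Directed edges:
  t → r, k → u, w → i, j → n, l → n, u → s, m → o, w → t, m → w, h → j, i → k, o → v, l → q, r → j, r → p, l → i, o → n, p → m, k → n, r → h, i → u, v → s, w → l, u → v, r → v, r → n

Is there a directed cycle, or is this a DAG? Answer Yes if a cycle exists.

DFS with white/gray/black marking, starting from r:
r gray
  p gray
    m gray
      w gray
        l gray
          q gray
          q black
          i gray
            u gray
              v gray
                s gray
                s black
              v black
              u→s: s black — skip
            u black
            k gray
              k→u: u black — skip
              n gray
              n black
            k black
          i black
          l→n: n black — skip
        l black
        t gray
          t→r: r is gray → back edge
Back edge found, so a cycle exists: r → p → m → w → t → r.

Yes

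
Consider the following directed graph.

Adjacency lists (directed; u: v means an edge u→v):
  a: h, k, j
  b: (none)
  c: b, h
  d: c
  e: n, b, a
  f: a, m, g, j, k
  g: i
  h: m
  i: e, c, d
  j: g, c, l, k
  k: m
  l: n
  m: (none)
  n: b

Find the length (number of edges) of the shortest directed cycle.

5

For each vertex v, BFS finds the shortest path from v back to v.
The shortest such closed walk is a → j → g → i → e → a, length 5.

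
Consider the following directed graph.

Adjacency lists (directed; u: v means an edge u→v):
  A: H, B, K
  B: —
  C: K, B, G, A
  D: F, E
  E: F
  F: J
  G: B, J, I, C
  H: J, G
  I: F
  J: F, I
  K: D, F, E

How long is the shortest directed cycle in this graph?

2

For each vertex v, BFS finds the shortest path from v back to v.
The shortest such closed walk is C → G → C, length 2.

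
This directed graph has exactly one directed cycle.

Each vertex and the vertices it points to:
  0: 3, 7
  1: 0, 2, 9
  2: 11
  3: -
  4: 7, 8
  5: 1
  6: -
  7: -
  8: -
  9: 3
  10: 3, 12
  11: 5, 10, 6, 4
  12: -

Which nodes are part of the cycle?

DFS with gray/black marking from 11:
11 gray
  5 gray
    1 gray
      0 gray
        3 gray
        3 black
        7 gray
        7 black
      0 black
      2 gray
        2→11: 11 is gray → back edge
Back edge closes the cycle 11 → 5 → 1 → 2 → 11; its vertices are {1, 2, 5, 11}.

1, 2, 5, 11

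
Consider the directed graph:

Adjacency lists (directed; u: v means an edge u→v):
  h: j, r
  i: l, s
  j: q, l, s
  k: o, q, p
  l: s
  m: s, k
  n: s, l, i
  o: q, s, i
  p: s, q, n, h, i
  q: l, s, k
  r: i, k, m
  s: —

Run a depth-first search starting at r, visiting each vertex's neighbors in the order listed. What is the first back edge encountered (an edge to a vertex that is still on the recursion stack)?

DFS from r (visiting each vertex's neighbors in the order listed); mark gray on enter, black on exit:
r gray
  i gray
    l gray
      s gray
      s black
    l black
    i→s: s black — skip
  i black
  k gray
    o gray
      q gray
        q→l: l black — skip
        q→s: s black — skip
        q→k: k is gray → back edge
First back edge: q → k.

q->k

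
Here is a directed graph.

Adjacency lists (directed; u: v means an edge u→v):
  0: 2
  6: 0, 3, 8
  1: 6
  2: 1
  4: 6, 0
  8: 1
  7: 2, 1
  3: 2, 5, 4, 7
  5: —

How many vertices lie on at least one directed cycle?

A vertex is on a directed cycle iff it belongs to a strongly connected component of size ≥ 2 (or has a self-loop).
The vertices on cycles are {0, 1, 2, 3, 4, 6, 7, 8} — 8 in total.

8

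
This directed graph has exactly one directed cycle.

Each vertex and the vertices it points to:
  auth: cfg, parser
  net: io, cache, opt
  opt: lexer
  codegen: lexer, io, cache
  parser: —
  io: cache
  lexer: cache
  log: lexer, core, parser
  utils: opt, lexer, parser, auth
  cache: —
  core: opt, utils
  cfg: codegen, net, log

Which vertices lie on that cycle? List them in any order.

DFS with gray/black marking from cfg:
cfg gray
  codegen gray
    lexer gray
      cache gray
      cache black
    lexer black
    io gray
      io→cache: cache black — skip
    io black
    codegen→cache: cache black — skip
  codegen black
  net gray
    net→io: io black — skip
    net→cache: cache black — skip
    opt gray
      opt→lexer: lexer black — skip
    opt black
  net black
  log gray
    log→lexer: lexer black — skip
    core gray
      core→opt: opt black — skip
      utils gray
        utils→opt: opt black — skip
        utils→lexer: lexer black — skip
        parser gray
        parser black
        auth gray
          auth→cfg: cfg is gray → back edge
Back edge closes the cycle cfg → log → core → utils → auth → cfg; its vertices are {cfg, log, auth, core, utils}.

cfg, log, auth, core, utils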